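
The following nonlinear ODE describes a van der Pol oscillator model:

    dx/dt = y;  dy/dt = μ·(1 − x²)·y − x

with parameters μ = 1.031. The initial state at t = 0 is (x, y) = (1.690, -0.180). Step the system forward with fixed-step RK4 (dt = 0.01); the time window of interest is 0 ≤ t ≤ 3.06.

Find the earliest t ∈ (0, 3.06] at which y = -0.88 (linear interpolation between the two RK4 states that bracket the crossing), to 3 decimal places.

t=0.000: state=(1.690, -0.180)
step 1 (dt=0.01): k1=(-0.180, -1.346), k2=(-0.187, -1.332), k3=(-0.187, -1.332), k4=(-0.193, -1.319); state += dt/6·(k1+2k2+2k3+k4)
t=0.010: state=(1.688, -0.193)
t=0.020: state=(1.686, -0.206)
t=0.030: state=(1.684, -0.219)
continuing one RK4 step at a time; state shown every 10 steps (Δt=0.1):
t=0.100: state=(1.666, -0.302)
t=0.200: state=(1.630, -0.404)
t=0.300: state=(1.585, -0.492)
t=0.400: state=(1.532, -0.570)
t=0.500: state=(1.472, -0.641)
t=0.600: state=(1.404, -0.711)
t=0.700: state=(1.329, -0.781)
t=0.800: state=(1.248, -0.854)
t=0.830: state=(1.222, -0.877)
next step: t=0.840: state=(1.213, -0.885) — y has crossed -0.88
linear interpolation between t=0.830 (-0.87699) and t=0.840 (-0.88479) → t≈0.834

t = 0.834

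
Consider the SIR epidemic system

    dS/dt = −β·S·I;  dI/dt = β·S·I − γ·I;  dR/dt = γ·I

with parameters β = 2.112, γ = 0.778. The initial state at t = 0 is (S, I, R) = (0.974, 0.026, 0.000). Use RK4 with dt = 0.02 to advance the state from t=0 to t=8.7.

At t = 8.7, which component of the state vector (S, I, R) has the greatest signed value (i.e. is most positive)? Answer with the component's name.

t=0.000: state=(0.974, 0.026, 0.000)
step 1 (dt=0.02): k1=(-0.053, 0.033, 0.020), k2=(-0.054, 0.034, 0.020), k3=(-0.054, 0.034, 0.020), k4=(-0.055, 0.034, 0.021); state += dt/6·(k1+2k2+2k3+k4)
t=0.020: state=(0.973, 0.027, 0.000)
t=0.040: state=(0.972, 0.027, 0.001)
t=0.060: state=(0.971, 0.028, 0.001)
continuing one RK4 step at a time; state shown every 25 steps (Δt=0.5):
t=0.500: state=(0.937, 0.048, 0.014)
t=1.000: state=(0.875, 0.086, 0.040)
t=1.500: state=(0.778, 0.139, 0.083)
t=2.000: state=(0.650, 0.201, 0.149)
t=2.500: state=(0.511, 0.252, 0.238)
t=3.000: state=(0.386, 0.273, 0.341)
t=3.500: state=(0.290, 0.264, 0.446)
t=4.000: state=(0.223, 0.234, 0.544)
t=4.500: state=(0.178, 0.195, 0.627)
t=5.000: state=(0.147, 0.157, 0.696)
t=5.500: state=(0.127, 0.123, 0.750)
t=6.000: state=(0.113, 0.095, 0.792)
t=6.500: state=(0.104, 0.072, 0.824)
t=7.000: state=(0.097, 0.054, 0.849)
t=7.500: state=(0.093, 0.041, 0.867)
t=8.000: state=(0.089, 0.030, 0.881)
t=8.500: state=(0.087, 0.023, 0.891)
t=8.700: state=(0.086, 0.020, 0.894)
compare at T: S=0.086, I=0.020, R=0.894

largest component: R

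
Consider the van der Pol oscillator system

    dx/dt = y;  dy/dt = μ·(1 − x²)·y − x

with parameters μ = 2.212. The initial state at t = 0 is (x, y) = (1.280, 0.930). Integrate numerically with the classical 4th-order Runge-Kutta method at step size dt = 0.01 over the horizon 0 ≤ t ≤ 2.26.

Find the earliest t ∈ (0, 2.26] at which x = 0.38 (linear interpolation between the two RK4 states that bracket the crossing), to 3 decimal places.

t = 1.970

t=0.000: state=(1.280, 0.930)
step 1 (dt=0.01): k1=(0.930, -2.593), k2=(0.917, -2.604), k3=(0.917, -2.603), k4=(0.904, -2.613); state += dt/6·(k1+2k2+2k3+k4)
t=0.010: state=(1.289, 0.904)
t=0.020: state=(1.298, 0.878)
t=0.030: state=(1.307, 0.851)
continuing one RK4 step at a time; state shown every 10 steps (Δt=0.1):
t=0.100: state=(1.360, 0.667)
t=0.200: state=(1.414, 0.417)
t=0.300: state=(1.445, 0.204)
t=0.400: state=(1.456, 0.031)
t=0.500: state=(1.452, -0.105)
t=0.600: state=(1.436, -0.211)
t=0.700: state=(1.410, -0.296)
t=0.800: state=(1.377, -0.366)
t=0.900: state=(1.337, -0.428)
t=1.000: state=(1.292, -0.486)
t=1.100: state=(1.240, -0.544)
t=1.200: state=(1.183, -0.605)
t=1.300: state=(1.119, -0.675)
t=1.400: state=(1.048, -0.755)
t=1.500: state=(0.967, -0.853)
t=1.600: state=(0.876, -0.976)
t=1.700: state=(0.771, -1.133)
t=1.800: state=(0.648, -1.339)
t=1.900: state=(0.501, -1.614)
t=1.960: state=(0.398, -1.822)
next step: t=1.970: state=(0.380, -1.861) — x has crossed 0.38
linear interpolation between t=1.960 (0.39809) and t=1.970 (0.37967) → t≈1.970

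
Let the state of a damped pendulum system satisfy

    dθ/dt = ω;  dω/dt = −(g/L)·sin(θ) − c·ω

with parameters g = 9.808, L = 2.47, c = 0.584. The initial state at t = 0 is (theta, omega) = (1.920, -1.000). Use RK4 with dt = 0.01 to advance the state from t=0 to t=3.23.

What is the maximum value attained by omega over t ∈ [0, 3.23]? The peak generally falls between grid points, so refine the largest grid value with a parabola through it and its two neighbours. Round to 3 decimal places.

t=0.000: state=(1.920, -1.000)
step 1 (dt=0.01): k1=(-1.000, -3.147), k2=(-1.016, -3.145), k3=(-1.016, -3.145), k4=(-1.031, -3.142); state += dt/6·(k1+2k2+2k3+k4)
t=0.010: state=(1.910, -1.031)
t=0.020: state=(1.899, -1.063)
t=0.030: state=(1.889, -1.094)
continuing one RK4 step at a time; state shown every 20 steps (Δt=0.2):
t=0.200: state=(1.658, -1.618)
t=0.400: state=(1.276, -2.181)
t=0.600: state=(0.796, -2.580)
t=0.800: state=(0.265, -2.668)
t=1.000: state=(-0.245, -2.374)
t=1.200: state=(-0.664, -1.776)
t=1.400: state=(-0.946, -1.034)
t=1.600: state=(-1.077, -0.280)
t=1.800: state=(-1.062, 0.413)
t=2.000: state=(-0.919, 0.997)
t=2.200: state=(-0.674, 1.424)
t=2.400: state=(-0.364, 1.638)
t=2.600: state=(-0.036, 1.602)
t=2.800: state=(0.262, 1.336)
t=3.000: state=(0.488, 0.908)
t=3.200: state=(0.620, 0.408)
t=3.230: state=(0.631, 0.332)
largest grid value and its neighbours: omega(2.460)=1.65358, omega(2.470)=1.65400, omega(2.480)=1.65379
parabola through these three points peaks at t≈2.472 with omega≈1.65401

max omega = 1.654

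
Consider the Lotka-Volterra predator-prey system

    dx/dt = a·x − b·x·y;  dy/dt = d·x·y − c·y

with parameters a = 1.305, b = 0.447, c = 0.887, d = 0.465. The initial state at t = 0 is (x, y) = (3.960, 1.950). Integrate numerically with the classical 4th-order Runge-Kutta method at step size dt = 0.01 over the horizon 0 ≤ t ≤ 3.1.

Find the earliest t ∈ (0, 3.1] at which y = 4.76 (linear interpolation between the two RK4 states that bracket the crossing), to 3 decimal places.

t = 0.865

t=0.000: state=(3.960, 1.950)
step 1 (dt=0.01): k1=(1.716, 1.861), k2=(1.703, 1.878), k3=(1.703, 1.878), k4=(1.690, 1.895); state += dt/6·(k1+2k2+2k3+k4)
t=0.010: state=(3.977, 1.969)
t=0.020: state=(3.994, 1.988)
t=0.030: state=(4.010, 2.007)
continuing one RK4 step at a time; state shown every 20 steps (Δt=0.2):
t=0.200: state=(4.238, 2.394)
t=0.400: state=(4.330, 2.991)
t=0.600: state=(4.167, 3.726)
t=0.800: state=(3.742, 4.516)
t=0.860: state=(3.574, 4.742)
next step: t=0.870: state=(3.545, 4.779) — y has crossed 4.76
linear interpolation between t=0.860 (4.74234) and t=0.870 (4.77892) → t≈0.865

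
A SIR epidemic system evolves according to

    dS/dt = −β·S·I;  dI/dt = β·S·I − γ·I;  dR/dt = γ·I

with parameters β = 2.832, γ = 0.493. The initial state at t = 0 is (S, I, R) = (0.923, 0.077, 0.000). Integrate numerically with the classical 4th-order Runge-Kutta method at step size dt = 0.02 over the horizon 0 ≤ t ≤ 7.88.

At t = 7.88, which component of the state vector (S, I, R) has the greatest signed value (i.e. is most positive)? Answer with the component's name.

t=0.000: state=(0.923, 0.077, 0.000)
step 1 (dt=0.02): k1=(-0.201, 0.163, 0.038), k2=(-0.205, 0.166, 0.039), k3=(-0.205, 0.166, 0.039), k4=(-0.209, 0.169, 0.040); state += dt/6·(k1+2k2+2k3+k4)
t=0.020: state=(0.919, 0.080, 0.001)
t=0.040: state=(0.915, 0.084, 0.002)
t=0.060: state=(0.910, 0.087, 0.002)
continuing one RK4 step at a time; state shown every 25 steps (Δt=0.5):
t=0.500: state=(0.766, 0.202, 0.033)
t=1.000: state=(0.504, 0.390, 0.105)
t=1.500: state=(0.261, 0.519, 0.220)
t=2.000: state=(0.123, 0.526, 0.351)
t=2.500: state=(0.061, 0.466, 0.474)
t=3.000: state=(0.033, 0.388, 0.579)
t=3.500: state=(0.020, 0.314, 0.665)
t=4.000: state=(0.014, 0.252, 0.735)
t=4.500: state=(0.010, 0.200, 0.790)
t=5.000: state=(0.008, 0.158, 0.834)
t=5.500: state=(0.006, 0.125, 0.869)
t=6.000: state=(0.005, 0.098, 0.896)
t=6.500: state=(0.005, 0.077, 0.918)
t=7.000: state=(0.004, 0.061, 0.935)
t=7.500: state=(0.004, 0.048, 0.948)
t=7.880: state=(0.004, 0.040, 0.956)
compare at T: S=0.004, I=0.040, R=0.956

largest component: R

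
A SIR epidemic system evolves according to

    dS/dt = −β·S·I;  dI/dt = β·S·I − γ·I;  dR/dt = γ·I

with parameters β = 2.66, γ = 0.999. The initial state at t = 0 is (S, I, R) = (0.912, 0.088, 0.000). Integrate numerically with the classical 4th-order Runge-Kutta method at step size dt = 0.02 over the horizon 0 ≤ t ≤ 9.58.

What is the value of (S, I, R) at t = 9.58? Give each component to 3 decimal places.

t=0.000: state=(0.912, 0.088, 0.000)
step 1 (dt=0.02): k1=(-0.213, 0.126, 0.088), k2=(-0.216, 0.127, 0.089), k3=(-0.216, 0.127, 0.089), k4=(-0.219, 0.128, 0.090); state += dt/6·(k1+2k2+2k3+k4)
t=0.020: state=(0.908, 0.091, 0.002)
t=0.040: state=(0.903, 0.093, 0.004)
t=0.060: state=(0.899, 0.096, 0.006)
continuing one RK4 step at a time; state shown every 25 steps (Δt=0.5):
t=0.500: state=(0.773, 0.165, 0.062)
t=1.000: state=(0.586, 0.248, 0.166)
t=1.500: state=(0.407, 0.290, 0.303)
t=2.000: state=(0.278, 0.276, 0.446)
t=2.500: state=(0.198, 0.229, 0.573)
t=3.000: state=(0.152, 0.175, 0.673)
t=3.500: state=(0.124, 0.127, 0.748)
t=4.000: state=(0.108, 0.090, 0.802)
t=4.500: state=(0.097, 0.063, 0.840)
t=5.000: state=(0.091, 0.043, 0.866)
t=5.500: state=(0.087, 0.029, 0.884)
t=6.000: state=(0.084, 0.020, 0.896)
t=6.500: state=(0.082, 0.014, 0.904)
t=7.000: state=(0.081, 0.009, 0.910)
t=7.500: state=(0.080, 0.006, 0.914)
t=8.000: state=(0.079, 0.004, 0.916)
t=8.500: state=(0.079, 0.003, 0.918)
t=9.000: state=(0.079, 0.002, 0.919)
t=9.500: state=(0.079, 0.001, 0.920)
t=9.580: state=(0.079, 0.001, 0.920)

(S, I, R) = (0.079, 0.001, 0.920)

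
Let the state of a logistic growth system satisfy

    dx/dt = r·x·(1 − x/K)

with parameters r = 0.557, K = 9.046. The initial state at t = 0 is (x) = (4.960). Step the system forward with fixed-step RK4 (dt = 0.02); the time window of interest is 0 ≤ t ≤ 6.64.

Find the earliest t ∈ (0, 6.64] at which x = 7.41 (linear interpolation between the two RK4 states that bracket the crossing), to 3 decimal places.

t = 2.364

t=0.000: state=(4.960)
step 1 (dt=0.02): k1=(1.248), k2=(1.247), k3=(1.247), k4=(1.247); state += dt/6·(k1+2k2+2k3+k4)
t=0.020: state=(4.985)
t=0.040: state=(5.010)
t=0.060: state=(5.035)
continuing one RK4 step at a time; state shown every 25 steps (Δt=0.5):
t=0.500: state=(5.572)
t=1.000: state=(6.146)
t=1.500: state=(6.665)
t=2.000: state=(7.121)
t=2.360: state=(7.407)
next step: t=2.380: state=(7.422) — x has crossed 7.41
linear interpolation between t=2.360 (7.40703) and t=2.380 (7.42192) → t≈2.364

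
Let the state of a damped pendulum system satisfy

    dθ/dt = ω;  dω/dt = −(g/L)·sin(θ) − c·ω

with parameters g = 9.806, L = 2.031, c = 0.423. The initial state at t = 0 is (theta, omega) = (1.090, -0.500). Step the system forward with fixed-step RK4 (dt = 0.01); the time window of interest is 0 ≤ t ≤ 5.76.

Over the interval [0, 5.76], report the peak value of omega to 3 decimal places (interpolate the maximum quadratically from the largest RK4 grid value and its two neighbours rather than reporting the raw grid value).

t=0.000: state=(1.090, -0.500)
step 1 (dt=0.01): k1=(-0.500, -4.069), k2=(-0.520, -4.055), k3=(-0.520, -4.055), k4=(-0.541, -4.040); state += dt/6·(k1+2k2+2k3+k4)
t=0.010: state=(1.085, -0.541)
t=0.020: state=(1.079, -0.581)
t=0.030: state=(1.073, -0.621)
continuing one RK4 step at a time; state shown every 20 steps (Δt=0.2):
t=0.200: state=(0.913, -1.244)
t=0.400: state=(0.606, -1.783)
t=0.600: state=(0.221, -2.009)
t=0.800: state=(-0.172, -1.863)
t=1.000: state=(-0.503, -1.398)
t=1.200: state=(-0.719, -0.745)
t=1.400: state=(-0.797, -0.040)
t=1.600: state=(-0.739, 0.613)
t=1.800: state=(-0.561, 1.129)
t=2.000: state=(-0.302, 1.426)
t=2.200: state=(-0.009, 1.451)
t=2.400: state=(0.261, 1.212)
t=2.600: state=(0.463, 0.779)
t=2.800: state=(0.567, 0.253)
t=3.000: state=(0.564, -0.270)
t=3.200: state=(0.464, -0.709)
t=3.400: state=(0.291, -0.995)
t=3.600: state=(0.079, -1.084)
t=3.800: state=(-0.129, -0.970)
t=4.000: state=(-0.298, -0.690)
t=4.200: state=(-0.399, -0.312)
t=4.400: state=(-0.421, 0.088)
t=4.600: state=(-0.367, 0.441)
t=4.800: state=(-0.252, 0.690)
t=5.000: state=(-0.100, 0.797)
t=5.200: state=(0.057, 0.750)
t=5.400: state=(0.191, 0.572)
t=5.600: state=(0.280, 0.305)
t=5.760: state=(0.309, 0.066)
largest grid value and its neighbours: omega(2.110)=1.47477, omega(2.120)=1.47498, omega(2.130)=1.47448
parabola through these three points peaks at t≈2.118 with omega≈1.47499

max omega = 1.475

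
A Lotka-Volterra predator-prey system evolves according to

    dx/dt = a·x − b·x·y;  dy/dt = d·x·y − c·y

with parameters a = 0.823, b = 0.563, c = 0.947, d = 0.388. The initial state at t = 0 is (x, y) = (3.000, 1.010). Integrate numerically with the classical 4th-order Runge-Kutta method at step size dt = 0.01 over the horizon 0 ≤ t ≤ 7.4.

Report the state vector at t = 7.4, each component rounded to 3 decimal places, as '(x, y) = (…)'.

t=0.000: state=(3.000, 1.010)
step 1 (dt=0.01): k1=(0.763, 0.219), k2=(0.762, 0.221), k3=(0.762, 0.221), k4=(0.761, 0.223); state += dt/6·(k1+2k2+2k3+k4)
t=0.010: state=(3.008, 1.012)
t=0.020: state=(3.015, 1.014)
t=0.030: state=(3.023, 1.017)
continuing one RK4 step at a time; state shown every 25 steps (Δt=0.25):
t=0.250: state=(3.183, 1.076)
t=0.500: state=(3.341, 1.165)
t=0.750: state=(3.456, 1.279)
t=1.000: state=(3.513, 1.416)
t=1.250: state=(3.497, 1.572)
t=1.500: state=(3.405, 1.734)
t=1.750: state=(3.240, 1.890)
t=2.000: state=(3.021, 2.022)
t=2.250: state=(2.773, 2.114)
t=2.500: state=(2.521, 2.156)
t=2.750: state=(2.286, 2.148)
t=3.000: state=(2.082, 2.094)
t=3.250: state=(1.916, 2.006)
t=3.500: state=(1.789, 1.894)
t=3.750: state=(1.698, 1.770)
t=4.000: state=(1.640, 1.642)
t=4.250: state=(1.614, 1.517)
t=4.500: state=(1.615, 1.400)
t=4.750: state=(1.641, 1.293)
t=5.000: state=(1.692, 1.199)
t=5.250: state=(1.766, 1.119)
t=5.500: state=(1.862, 1.053)
t=5.750: state=(1.980, 1.001)
t=6.000: state=(2.119, 0.964)
t=6.250: state=(2.277, 0.941)
t=6.500: state=(2.451, 0.934)
t=6.750: state=(2.639, 0.943)
t=7.000: state=(2.834, 0.971)
t=7.250: state=(3.028, 1.018)
t=7.400: state=(3.138, 1.057)

(x, y) = (3.138, 1.057)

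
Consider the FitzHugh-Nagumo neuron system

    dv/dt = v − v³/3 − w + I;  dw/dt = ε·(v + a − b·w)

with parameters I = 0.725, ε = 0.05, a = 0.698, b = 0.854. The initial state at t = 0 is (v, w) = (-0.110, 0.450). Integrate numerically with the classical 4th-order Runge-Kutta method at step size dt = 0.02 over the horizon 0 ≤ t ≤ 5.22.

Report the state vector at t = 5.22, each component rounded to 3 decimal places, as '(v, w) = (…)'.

t=0.000: state=(-0.110, 0.450)
step 1 (dt=0.02): k1=(0.165, 0.010), k2=(0.167, 0.010), k3=(0.167, 0.010), k4=(0.169, 0.010); state += dt/6·(k1+2k2+2k3+k4)
t=0.020: state=(-0.107, 0.450)
t=0.040: state=(-0.103, 0.450)
t=0.060: state=(-0.100, 0.451)
continuing one RK4 step at a time; state shown every 10 steps (Δt=0.2):
t=0.200: state=(-0.074, 0.452)
t=0.400: state=(-0.030, 0.455)
t=0.600: state=(0.023, 0.458)
t=0.800: state=(0.087, 0.461)
t=1.000: state=(0.164, 0.466)
t=1.200: state=(0.257, 0.471)
t=1.400: state=(0.367, 0.477)
t=1.600: state=(0.496, 0.484)
t=1.800: state=(0.645, 0.492)
t=2.000: state=(0.810, 0.502)
t=2.200: state=(0.984, 0.514)
t=2.400: state=(1.157, 0.527)
t=2.600: state=(1.315, 0.542)
t=2.800: state=(1.450, 0.558)
t=3.000: state=(1.555, 0.575)
t=3.200: state=(1.631, 0.593)
t=3.400: state=(1.683, 0.612)
t=3.600: state=(1.716, 0.630)
t=3.800: state=(1.735, 0.649)
t=4.000: state=(1.745, 0.668)
t=4.200: state=(1.748, 0.687)
t=4.400: state=(1.748, 0.705)
t=4.600: state=(1.744, 0.724)
t=4.800: state=(1.739, 0.742)
t=5.000: state=(1.732, 0.760)
t=5.200: state=(1.725, 0.777)
t=5.220: state=(1.724, 0.779)

(v, w) = (1.724, 0.779)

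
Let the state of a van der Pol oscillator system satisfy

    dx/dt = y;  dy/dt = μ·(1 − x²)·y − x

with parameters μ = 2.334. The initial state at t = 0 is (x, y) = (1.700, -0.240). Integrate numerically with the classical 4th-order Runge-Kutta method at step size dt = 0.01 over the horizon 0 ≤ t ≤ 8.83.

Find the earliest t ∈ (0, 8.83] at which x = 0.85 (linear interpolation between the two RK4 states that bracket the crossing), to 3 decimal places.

t=0.000: state=(1.700, -0.240)
step 1 (dt=0.01): k1=(-0.240, -0.641), k2=(-0.243, -0.628), k3=(-0.243, -0.629), k4=(-0.246, -0.616); state += dt/6·(k1+2k2+2k3+k4)
t=0.010: state=(1.698, -0.246)
t=0.020: state=(1.695, -0.252)
t=0.030: state=(1.693, -0.258)
continuing one RK4 step at a time; state shown every 50 steps (Δt=0.5):
t=0.500: state=(1.530, -0.411)
t=1.000: state=(1.290, -0.563)
t=1.500: state=(0.934, -0.921)
t=1.580: state=(0.857, -1.029)
next step: t=1.590: state=(0.846, -1.044) — x has crossed 0.85
linear interpolation between t=1.580 (0.85650) and t=1.590 (0.84613) → t≈1.586

t = 1.586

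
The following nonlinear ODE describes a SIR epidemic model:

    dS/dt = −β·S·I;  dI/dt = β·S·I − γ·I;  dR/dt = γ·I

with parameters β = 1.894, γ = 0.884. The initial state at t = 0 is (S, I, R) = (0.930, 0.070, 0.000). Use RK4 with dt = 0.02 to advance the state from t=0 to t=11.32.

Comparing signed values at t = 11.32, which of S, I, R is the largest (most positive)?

largest component: R

t=0.000: state=(0.930, 0.070, 0.000)
step 1 (dt=0.02): k1=(-0.123, 0.061, 0.062), k2=(-0.124, 0.062, 0.062), k3=(-0.124, 0.062, 0.062), k4=(-0.125, 0.062, 0.063); state += dt/6·(k1+2k2+2k3+k4)
t=0.020: state=(0.928, 0.071, 0.001)
t=0.040: state=(0.925, 0.072, 0.003)
t=0.060: state=(0.922, 0.074, 0.004)
continuing one RK4 step at a time; state shown every 25 steps (Δt=0.5):
t=0.500: state=(0.857, 0.105, 0.038)
t=1.000: state=(0.761, 0.145, 0.094)
t=1.500: state=(0.651, 0.183, 0.166)
t=2.000: state=(0.541, 0.206, 0.253)
t=2.500: state=(0.443, 0.211, 0.346)
t=3.000: state=(0.365, 0.198, 0.437)
t=3.500: state=(0.305, 0.175, 0.520)
t=4.000: state=(0.262, 0.147, 0.591)
t=4.500: state=(0.231, 0.119, 0.650)
t=5.000: state=(0.209, 0.094, 0.697)
t=5.500: state=(0.193, 0.073, 0.734)
t=6.000: state=(0.182, 0.056, 0.762)
t=6.500: state=(0.173, 0.043, 0.784)
t=7.000: state=(0.167, 0.032, 0.800)
t=7.500: state=(0.163, 0.024, 0.813)
t=8.000: state=(0.160, 0.018, 0.822)
t=8.500: state=(0.157, 0.014, 0.829)
t=9.000: state=(0.156, 0.010, 0.834)
t=9.500: state=(0.154, 0.008, 0.838)
t=10.000: state=(0.153, 0.006, 0.841)
t=10.500: state=(0.153, 0.004, 0.843)
t=11.000: state=(0.152, 0.003, 0.845)
t=11.320: state=(0.152, 0.003, 0.845)
compare at T: S=0.152, I=0.003, R=0.845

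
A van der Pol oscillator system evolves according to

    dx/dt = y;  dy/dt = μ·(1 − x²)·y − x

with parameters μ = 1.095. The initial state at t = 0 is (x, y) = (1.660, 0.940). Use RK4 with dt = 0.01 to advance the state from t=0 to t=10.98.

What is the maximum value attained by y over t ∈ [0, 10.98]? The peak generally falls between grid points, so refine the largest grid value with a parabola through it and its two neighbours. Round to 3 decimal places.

t=0.000: state=(1.660, 0.940)
step 1 (dt=0.01): k1=(0.940, -3.467), k2=(0.923, -3.454), k3=(0.923, -3.454), k4=(0.905, -3.440); state += dt/6·(k1+2k2+2k3+k4)
t=0.010: state=(1.669, 0.905)
t=0.020: state=(1.678, 0.871)
t=0.030: state=(1.687, 0.837)
continuing one RK4 step at a time; state shown every 50 steps (Δt=0.5):
t=0.500: state=(1.789, -0.225)
t=1.000: state=(1.563, -0.624)
t=1.500: state=(1.177, -0.939)
t=2.000: state=(0.581, -1.519)
t=2.500: state=(-0.437, -2.591)
t=3.000: state=(-1.677, -1.710)
t=3.500: state=(-2.000, 0.093)
t=4.000: state=(-1.820, 0.533)
t=4.500: state=(-1.500, 0.749)
t=5.000: state=(-1.053, 1.078)
t=5.500: state=(-0.358, 1.796)
t=6.000: state=(0.816, 2.775)
t=6.500: state=(1.876, 1.010)
t=7.000: state=(1.979, -0.286)
t=7.500: state=(1.747, -0.594)
t=8.000: state=(1.397, -0.817)
t=8.500: state=(0.901, -1.215)
t=9.000: state=(0.101, -2.093)
t=9.500: state=(-1.179, -2.641)
t=10.000: state=(-1.973, -0.470)
t=10.500: state=(-1.933, 0.403)
t=10.980: state=(-1.677, 0.639)
largest grid value and its neighbours: y(6.000)=2.77490, y(6.010)=2.77604, y(6.020)=2.77548
parabola through these three points peaks at t≈6.012 with y≈2.77607

max y = 2.776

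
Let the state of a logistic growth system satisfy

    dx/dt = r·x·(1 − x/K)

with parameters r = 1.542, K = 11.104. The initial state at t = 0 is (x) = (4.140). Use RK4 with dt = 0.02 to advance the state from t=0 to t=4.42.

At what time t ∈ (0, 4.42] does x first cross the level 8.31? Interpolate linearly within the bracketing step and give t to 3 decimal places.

t = 1.044

t=0.000: state=(4.140)
step 1 (dt=0.02): k1=(4.004), k2=(4.019), k3=(4.019), k4=(4.034); state += dt/6·(k1+2k2+2k3+k4)
t=0.020: state=(4.220)
t=0.040: state=(4.301)
t=0.060: state=(4.383)
continuing one RK4 step at a time; state shown every 10 steps (Δt=0.2):
t=0.200: state=(4.967)
t=0.400: state=(5.820)
t=0.600: state=(6.662)
t=0.800: state=(7.453)
t=1.000: state=(8.165)
t=1.040: state=(8.297)
next step: t=1.060: state=(8.361) — x has crossed 8.31
linear interpolation between t=1.040 (8.29667) and t=1.060 (8.36087) → t≈1.044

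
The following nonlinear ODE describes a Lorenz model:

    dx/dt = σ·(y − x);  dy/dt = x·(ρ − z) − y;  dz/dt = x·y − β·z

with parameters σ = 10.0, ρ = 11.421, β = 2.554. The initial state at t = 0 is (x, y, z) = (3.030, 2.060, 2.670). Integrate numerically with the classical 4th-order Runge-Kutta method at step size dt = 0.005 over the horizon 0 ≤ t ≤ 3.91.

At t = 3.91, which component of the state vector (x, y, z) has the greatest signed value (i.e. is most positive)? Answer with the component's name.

t=0.000: state=(3.030, 2.060, 2.670)
step 1 (dt=0.005): k1=(-9.700, 24.456, -0.577), k2=(-8.846, 24.187, -0.440), k3=(-8.874, 24.205, -0.438), k4=(-8.046, 23.953, -0.302); state += dt/6·(k1+2k2+2k3+k4)
t=0.005: state=(2.986, 2.181, 2.668)
t=0.010: state=(2.949, 2.300, 2.667)
t=0.015: state=(2.921, 2.416, 2.668)
continuing one RK4 step at a time; state shown every 40 steps (Δt=0.2):
t=0.200: state=(4.854, 6.903, 4.288)
t=0.400: state=(8.691, 9.231, 12.864)
t=0.600: state=(5.317, 2.759, 14.512)
t=0.800: state=(2.242, 1.696, 9.699)
t=1.000: state=(2.278, 2.735, 6.532)
t=1.200: state=(3.994, 5.270, 5.885)
t=1.400: state=(6.895, 8.093, 9.770)
t=1.600: state=(6.682, 5.298, 13.839)
t=1.800: state=(3.868, 2.930, 11.304)
t=2.000: state=(3.230, 3.436, 8.378)
t=2.200: state=(4.397, 5.300, 7.615)
t=2.400: state=(6.288, 7.001, 10.068)
t=2.600: state=(6.216, 5.450, 12.576)
t=2.800: state=(4.468, 3.796, 11.176)
t=3.000: state=(3.963, 4.105, 9.144)
t=3.200: state=(4.817, 5.449, 8.762)
t=3.400: state=(5.967, 6.307, 10.474)
t=3.600: state=(5.752, 5.256, 11.782)
t=3.800: state=(4.692, 4.294, 10.823)
t=3.910: state=(4.417, 4.322, 10.026)
compare at T: x=4.417, y=4.322, z=10.026

largest component: z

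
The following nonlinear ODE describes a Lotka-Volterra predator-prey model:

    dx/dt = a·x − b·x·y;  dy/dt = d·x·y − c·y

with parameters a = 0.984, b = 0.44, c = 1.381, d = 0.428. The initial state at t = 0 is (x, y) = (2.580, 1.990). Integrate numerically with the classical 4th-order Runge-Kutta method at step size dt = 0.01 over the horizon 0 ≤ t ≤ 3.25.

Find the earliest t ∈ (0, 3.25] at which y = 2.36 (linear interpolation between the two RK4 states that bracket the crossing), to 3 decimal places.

t=0.000: state=(2.580, 1.990)
step 1 (dt=0.01): k1=(0.280, -0.551), k2=(0.283, -0.549), k3=(0.283, -0.549), k4=(0.286, -0.547); state += dt/6·(k1+2k2+2k3+k4)
t=0.010: state=(2.583, 1.985)
t=0.020: state=(2.586, 1.979)
t=0.030: state=(2.589, 1.974)
continuing one RK4 step at a time; state shown every 20 steps (Δt=0.2):
t=0.200: state=(2.649, 1.888)
t=0.400: state=(2.742, 1.804)
t=0.600: state=(2.857, 1.739)
t=0.800: state=(2.991, 1.694)
t=1.000: state=(3.141, 1.671)
t=1.200: state=(3.302, 1.670)
t=1.400: state=(3.468, 1.693)
t=1.600: state=(3.631, 1.740)
t=1.800: state=(3.781, 1.813)
t=2.000: state=(3.909, 1.912)
t=2.200: state=(4.001, 2.036)
t=2.400: state=(4.047, 2.180)
t=2.600: state=(4.039, 2.339)
t=2.620: state=(4.035, 2.355)
next step: t=2.630: state=(4.033, 2.363) — y has crossed 2.36
linear interpolation between t=2.620 (2.35510) and t=2.630 (2.36325) → t≈2.626

t = 2.626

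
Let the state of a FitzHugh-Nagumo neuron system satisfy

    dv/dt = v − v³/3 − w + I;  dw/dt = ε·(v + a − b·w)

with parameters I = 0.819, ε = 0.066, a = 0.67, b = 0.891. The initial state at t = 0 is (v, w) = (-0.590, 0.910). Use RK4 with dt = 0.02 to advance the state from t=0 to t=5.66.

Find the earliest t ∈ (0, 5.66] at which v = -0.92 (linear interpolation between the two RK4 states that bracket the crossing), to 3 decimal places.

t = 0.485

t=0.000: state=(-0.590, 0.910)
step 1 (dt=0.02): k1=(-0.613, -0.048), k2=(-0.616, -0.049), k3=(-0.616, -0.049), k4=(-0.620, -0.049); state += dt/6·(k1+2k2+2k3+k4)
t=0.020: state=(-0.602, 0.909)
t=0.040: state=(-0.615, 0.908)
t=0.060: state=(-0.627, 0.907)
continuing one RK4 step at a time; state shown every 10 steps (Δt=0.2):
t=0.200: state=(-0.719, 0.900)
t=0.400: state=(-0.859, 0.888)
t=0.480: state=(-0.916, 0.882)
next step: t=0.500: state=(-0.931, 0.881) — v has crossed -0.92
linear interpolation between t=0.480 (-0.91638) and t=0.500 (-0.93085) → t≈0.485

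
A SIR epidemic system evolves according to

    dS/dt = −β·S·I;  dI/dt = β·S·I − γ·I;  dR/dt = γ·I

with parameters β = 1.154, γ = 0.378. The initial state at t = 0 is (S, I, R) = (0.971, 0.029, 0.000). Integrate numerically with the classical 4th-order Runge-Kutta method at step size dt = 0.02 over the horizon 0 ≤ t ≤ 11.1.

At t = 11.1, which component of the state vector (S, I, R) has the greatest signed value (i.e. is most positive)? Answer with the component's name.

t=0.000: state=(0.971, 0.029, 0.000)
step 1 (dt=0.02): k1=(-0.032, 0.022, 0.011), k2=(-0.033, 0.022, 0.011), k3=(-0.033, 0.022, 0.011), k4=(-0.033, 0.022, 0.011); state += dt/6·(k1+2k2+2k3+k4)
t=0.020: state=(0.970, 0.029, 0.000)
t=0.040: state=(0.970, 0.030, 0.000)
t=0.060: state=(0.969, 0.030, 0.001)
continuing one RK4 step at a time; state shown every 25 steps (Δt=0.5):
t=0.500: state=(0.952, 0.042, 0.007)
t=1.000: state=(0.924, 0.059, 0.016)
t=1.500: state=(0.887, 0.083, 0.029)
t=2.000: state=(0.839, 0.113, 0.048)
t=2.500: state=(0.778, 0.150, 0.073)
t=3.000: state=(0.705, 0.190, 0.105)
t=3.500: state=(0.625, 0.231, 0.145)
t=4.000: state=(0.541, 0.268, 0.192)
t=4.500: state=(0.459, 0.295, 0.245)
t=5.000: state=(0.385, 0.312, 0.303)
t=5.500: state=(0.321, 0.316, 0.362)
t=6.000: state=(0.268, 0.310, 0.422)
t=6.500: state=(0.225, 0.296, 0.479)
t=7.000: state=(0.191, 0.276, 0.533)
t=7.500: state=(0.164, 0.253, 0.583)
t=8.000: state=(0.142, 0.229, 0.629)
t=8.500: state=(0.126, 0.205, 0.670)
t=9.000: state=(0.112, 0.181, 0.706)
t=9.500: state=(0.102, 0.160, 0.738)
t=10.000: state=(0.093, 0.140, 0.767)
t=10.500: state=(0.087, 0.122, 0.791)
t=11.000: state=(0.081, 0.106, 0.813)
t=11.100: state=(0.080, 0.103, 0.817)
compare at T: S=0.080, I=0.103, R=0.817

largest component: R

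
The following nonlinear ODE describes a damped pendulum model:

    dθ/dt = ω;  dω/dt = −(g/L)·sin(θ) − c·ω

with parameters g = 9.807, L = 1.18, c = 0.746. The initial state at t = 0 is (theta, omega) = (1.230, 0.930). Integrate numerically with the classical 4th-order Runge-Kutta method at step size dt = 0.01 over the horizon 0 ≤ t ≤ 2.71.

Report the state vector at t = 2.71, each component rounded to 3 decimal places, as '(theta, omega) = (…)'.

(theta, omega) = (0.382, -0.934)

t=0.000: state=(1.230, 0.930)
step 1 (dt=0.01): k1=(0.930, -8.527), k2=(0.887, -8.508), k3=(0.887, -8.507), k4=(0.845, -8.488); state += dt/6·(k1+2k2+2k3+k4)
t=0.010: state=(1.239, 0.845)
t=0.020: state=(1.247, 0.760)
t=0.030: state=(1.254, 0.676)
continuing one RK4 step at a time; state shown every 10 steps (Δt=0.1):
t=0.100: state=(1.281, 0.100)
t=0.200: state=(1.252, -0.673)
t=0.300: state=(1.149, -1.372)
t=0.400: state=(0.981, -1.975)
t=0.500: state=(0.758, -2.445)
t=0.600: state=(0.498, -2.739)
t=0.700: state=(0.218, -2.821)
t=0.800: state=(-0.059, -2.679)
t=0.900: state=(-0.311, -2.336)
t=1.000: state=(-0.521, -1.841)
t=1.100: state=(-0.676, -1.254)
t=1.200: state=(-0.771, -0.630)
t=1.300: state=(-0.803, -0.015)
t=1.400: state=(-0.775, 0.557)
t=1.500: state=(-0.694, 1.056)
t=1.600: state=(-0.567, 1.453)
t=1.700: state=(-0.407, 1.724)
t=1.800: state=(-0.227, 1.850)
t=1.900: state=(-0.042, 1.823)
t=2.000: state=(0.133, 1.654)
t=2.100: state=(0.284, 1.367)
t=2.200: state=(0.403, 0.996)
t=2.300: state=(0.482, 0.579)
t=2.400: state=(0.518, 0.150)
t=2.500: state=(0.513, -0.258)
t=2.600: state=(0.469, -0.619)
t=2.700: state=(0.391, -0.909)
t=2.710: state=(0.382, -0.934)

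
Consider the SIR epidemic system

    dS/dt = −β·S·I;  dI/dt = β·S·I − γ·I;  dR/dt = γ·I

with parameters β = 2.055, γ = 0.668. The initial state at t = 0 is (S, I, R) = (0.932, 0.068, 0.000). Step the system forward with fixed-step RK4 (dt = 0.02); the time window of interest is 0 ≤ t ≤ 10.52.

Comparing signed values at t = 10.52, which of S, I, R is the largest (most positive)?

largest component: R

t=0.000: state=(0.932, 0.068, 0.000)
step 1 (dt=0.02): k1=(-0.130, 0.085, 0.045), k2=(-0.132, 0.086, 0.046), k3=(-0.132, 0.086, 0.046), k4=(-0.133, 0.087, 0.047); state += dt/6·(k1+2k2+2k3+k4)
t=0.020: state=(0.929, 0.070, 0.001)
t=0.040: state=(0.927, 0.071, 0.002)
t=0.060: state=(0.924, 0.073, 0.003)
continuing one RK4 step at a time; state shown every 25 steps (Δt=0.5):
t=0.500: state=(0.847, 0.122, 0.031)
t=1.000: state=(0.720, 0.196, 0.084)
t=1.500: state=(0.566, 0.272, 0.162)
t=2.000: state=(0.416, 0.322, 0.262)
t=2.500: state=(0.296, 0.331, 0.373)
t=3.000: state=(0.213, 0.307, 0.480)
t=3.500: state=(0.159, 0.266, 0.576)
t=4.000: state=(0.124, 0.220, 0.657)
t=4.500: state=(0.101, 0.176, 0.723)
t=5.000: state=(0.086, 0.139, 0.775)
t=5.500: state=(0.076, 0.108, 0.816)
t=6.000: state=(0.069, 0.083, 0.848)
t=6.500: state=(0.064, 0.064, 0.873)
t=7.000: state=(0.060, 0.049, 0.891)
t=7.500: state=(0.057, 0.037, 0.905)
t=8.000: state=(0.056, 0.028, 0.916)
t=8.500: state=(0.054, 0.021, 0.924)
t=9.000: state=(0.053, 0.016, 0.931)
t=9.500: state=(0.052, 0.012, 0.935)
t=10.000: state=(0.052, 0.009, 0.939)
t=10.500: state=(0.051, 0.007, 0.942)
t=10.520: state=(0.051, 0.007, 0.942)
compare at T: S=0.051, I=0.007, R=0.942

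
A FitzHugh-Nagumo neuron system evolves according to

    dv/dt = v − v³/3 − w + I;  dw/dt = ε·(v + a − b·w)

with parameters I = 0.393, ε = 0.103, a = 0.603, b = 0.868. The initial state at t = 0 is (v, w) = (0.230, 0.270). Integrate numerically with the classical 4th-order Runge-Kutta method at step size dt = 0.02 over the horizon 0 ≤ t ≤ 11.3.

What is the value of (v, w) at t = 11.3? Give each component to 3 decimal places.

t=0.000: state=(0.230, 0.270)
step 1 (dt=0.02): k1=(0.349, 0.062), k2=(0.352, 0.062), k3=(0.352, 0.062), k4=(0.354, 0.062); state += dt/6·(k1+2k2+2k3+k4)
t=0.020: state=(0.237, 0.271)
t=0.040: state=(0.244, 0.272)
t=0.060: state=(0.251, 0.274)
continuing one RK4 step at a time; state shown every 25 steps (Δt=0.5):
t=0.500: state=(0.441, 0.305)
t=1.000: state=(0.729, 0.351)
t=1.500: state=(1.059, 0.412)
t=2.000: state=(1.339, 0.485)
t=2.500: state=(1.499, 0.566)
t=3.000: state=(1.557, 0.649)
t=3.500: state=(1.556, 0.729)
t=4.000: state=(1.527, 0.806)
t=4.500: state=(1.486, 0.877)
t=5.000: state=(1.437, 0.942)
t=5.500: state=(1.384, 1.003)
t=6.000: state=(1.328, 1.057)
t=6.500: state=(1.267, 1.107)
t=7.000: state=(1.202, 1.151)
t=7.500: state=(1.132, 1.190)
t=8.000: state=(1.053, 1.223)
t=8.500: state=(0.964, 1.251)
t=9.000: state=(0.858, 1.273)
t=9.500: state=(0.728, 1.287)
t=10.000: state=(0.556, 1.294)
t=10.500: state=(0.311, 1.290)
t=11.000: state=(-0.067, 1.271)
t=11.300: state=(-0.392, 1.249)

(v, w) = (-0.392, 1.249)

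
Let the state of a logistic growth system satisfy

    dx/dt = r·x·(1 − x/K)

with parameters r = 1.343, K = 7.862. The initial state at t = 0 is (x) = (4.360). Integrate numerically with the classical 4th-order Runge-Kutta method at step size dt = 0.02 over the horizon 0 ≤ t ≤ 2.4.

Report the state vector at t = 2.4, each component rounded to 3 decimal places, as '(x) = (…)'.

t=0.000: state=(4.360)
step 1 (dt=0.02): k1=(2.608), k2=(2.604), k3=(2.604), k4=(2.600); state += dt/6·(k1+2k2+2k3+k4)
t=0.020: state=(4.412)
t=0.040: state=(4.464)
t=0.060: state=(4.516)
continuing one RK4 step at a time; state shown every 5 steps (Δt=0.1):
t=0.100: state=(4.619)
t=0.200: state=(4.871)
t=0.300: state=(5.116)
t=0.400: state=(5.351)
t=0.500: state=(5.574)
t=0.600: state=(5.786)
t=0.700: state=(5.985)
t=0.800: state=(6.170)
t=0.900: state=(6.341)
t=1.000: state=(6.499)
t=1.100: state=(6.644)
t=1.200: state=(6.776)
t=1.300: state=(6.896)
t=1.400: state=(7.004)
t=1.500: state=(7.101)
t=1.600: state=(7.189)
t=1.700: state=(7.267)
t=1.800: state=(7.337)
t=1.900: state=(7.399)
t=2.000: state=(7.454)
t=2.100: state=(7.503)
t=2.200: state=(7.546)
t=2.300: state=(7.584)
t=2.400: state=(7.618)

(x) = (7.618)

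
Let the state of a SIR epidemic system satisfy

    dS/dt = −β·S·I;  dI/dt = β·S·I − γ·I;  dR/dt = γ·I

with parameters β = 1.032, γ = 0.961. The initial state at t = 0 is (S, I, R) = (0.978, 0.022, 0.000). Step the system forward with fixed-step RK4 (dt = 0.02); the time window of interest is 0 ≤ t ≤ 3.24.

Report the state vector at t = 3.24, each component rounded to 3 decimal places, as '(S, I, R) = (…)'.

(S, I, R) = (0.906, 0.023, 0.071)

t=0.000: state=(0.978, 0.022, 0.000)
step 1 (dt=0.02): k1=(-0.022, 0.001, 0.021), k2=(-0.022, 0.001, 0.021), k3=(-0.022, 0.001, 0.021), k4=(-0.022, 0.001, 0.021); state += dt/6·(k1+2k2+2k3+k4)
t=0.020: state=(0.978, 0.022, 0.000)
t=0.040: state=(0.977, 0.022, 0.001)
t=0.060: state=(0.977, 0.022, 0.001)
continuing one RK4 step at a time; state shown every 10 steps (Δt=0.2):
t=0.200: state=(0.974, 0.022, 0.004)
t=0.400: state=(0.969, 0.022, 0.009)
t=0.600: state=(0.965, 0.023, 0.013)
t=0.800: state=(0.960, 0.023, 0.017)
t=1.000: state=(0.956, 0.023, 0.022)
t=1.200: state=(0.951, 0.023, 0.026)
t=1.400: state=(0.947, 0.023, 0.030)
t=1.600: state=(0.942, 0.023, 0.035)
t=1.800: state=(0.938, 0.023, 0.039)
t=2.000: state=(0.933, 0.023, 0.044)
t=2.200: state=(0.929, 0.023, 0.048)
t=2.400: state=(0.924, 0.023, 0.053)
t=2.600: state=(0.920, 0.023, 0.057)
t=2.800: state=(0.916, 0.023, 0.061)
t=3.000: state=(0.911, 0.023, 0.066)
t=3.200: state=(0.907, 0.023, 0.070)
t=3.240: state=(0.906, 0.023, 0.071)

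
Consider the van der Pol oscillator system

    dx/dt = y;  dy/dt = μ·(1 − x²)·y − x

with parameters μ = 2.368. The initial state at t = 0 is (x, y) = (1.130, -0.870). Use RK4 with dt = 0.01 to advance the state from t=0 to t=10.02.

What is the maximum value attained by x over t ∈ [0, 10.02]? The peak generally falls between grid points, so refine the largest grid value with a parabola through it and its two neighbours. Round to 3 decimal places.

t=0.000: state=(1.130, -0.870)
step 1 (dt=0.01): k1=(-0.870, -0.560), k2=(-0.873, -0.574), k3=(-0.873, -0.574), k4=(-0.876, -0.588); state += dt/6·(k1+2k2+2k3+k4)
t=0.010: state=(1.121, -0.876)
t=0.020: state=(1.112, -0.882)
t=0.030: state=(1.104, -0.888)
continuing one RK4 step at a time; state shown every 50 steps (Δt=0.5):
t=0.500: state=(0.549, -1.674)
t=1.000: state=(-0.956, -4.378)
t=1.500: state=(-2.033, -0.131)
t=2.000: state=(-1.948, 0.275)
t=2.500: state=(-1.799, 0.322)
t=3.000: state=(-1.624, 0.381)
t=3.500: state=(-1.411, 0.482)
t=4.000: state=(-1.123, 0.703)
t=4.500: state=(-0.637, 1.394)
t=5.000: state=(0.620, 4.040)
t=5.500: state=(1.995, 0.469)
t=6.000: state=(1.956, -0.264)
t=6.500: state=(1.809, -0.319)
t=7.000: state=(1.636, -0.376)
t=7.500: state=(1.426, -0.474)
t=8.000: state=(1.145, -0.682)
t=8.500: state=(0.680, -1.315)
t=9.000: state=(-0.496, -3.854)
t=9.500: state=(-1.977, -0.655)
t=10.000: state=(-1.964, 0.257)
t=10.020: state=(-1.959, 0.262)
largest grid value and its neighbours: x(5.630)=2.02184, x(5.640)=2.02187, x(5.650)=2.02171
parabola through these three points peaks at t≈5.637 with x≈2.02188

max x = 2.022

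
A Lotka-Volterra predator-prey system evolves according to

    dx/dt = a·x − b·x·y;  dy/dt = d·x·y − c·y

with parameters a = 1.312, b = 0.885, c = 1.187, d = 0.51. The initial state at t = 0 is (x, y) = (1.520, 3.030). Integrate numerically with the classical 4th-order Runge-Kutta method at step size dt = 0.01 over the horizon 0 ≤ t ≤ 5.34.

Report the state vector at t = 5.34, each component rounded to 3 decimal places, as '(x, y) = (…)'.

t=0.000: state=(1.520, 3.030)
step 1 (dt=0.01): k1=(-2.082, -1.248), k2=(-2.059, -1.261), k3=(-2.059, -1.261), k4=(-2.037, -1.274); state += dt/6·(k1+2k2+2k3+k4)
t=0.010: state=(1.499, 3.017)
t=0.020: state=(1.479, 3.005)
t=0.030: state=(1.460, 2.991)
continuing one RK4 step at a time; state shown every 20 steps (Δt=0.2):
t=0.200: state=(1.185, 2.740)
t=0.400: state=(0.976, 2.410)
t=0.600: state=(0.853, 2.086)
t=0.800: state=(0.787, 1.788)
t=1.000: state=(0.764, 1.525)
t=1.200: state=(0.774, 1.301)
t=1.400: state=(0.813, 1.112)
t=1.600: state=(0.880, 0.956)
t=1.800: state=(0.978, 0.829)
t=2.000: state=(1.108, 0.727)
t=2.200: state=(1.276, 0.647)
t=2.400: state=(1.488, 0.587)
t=2.600: state=(1.750, 0.546)
t=2.800: state=(2.070, 0.523)
t=3.000: state=(2.455, 0.519)
t=3.200: state=(2.907, 0.538)
t=3.400: state=(3.423, 0.586)
t=3.600: state=(3.984, 0.674)
t=3.800: state=(4.542, 0.821)
t=4.000: state=(5.009, 1.056)
t=4.200: state=(5.246, 1.408)
t=4.400: state=(5.103, 1.890)
t=4.600: state=(4.522, 2.443)
t=4.800: state=(3.646, 2.927)
t=5.000: state=(2.747, 3.196)
t=5.200: state=(2.019, 3.208)
t=5.340: state=(1.641, 3.094)

(x, y) = (1.641, 3.094)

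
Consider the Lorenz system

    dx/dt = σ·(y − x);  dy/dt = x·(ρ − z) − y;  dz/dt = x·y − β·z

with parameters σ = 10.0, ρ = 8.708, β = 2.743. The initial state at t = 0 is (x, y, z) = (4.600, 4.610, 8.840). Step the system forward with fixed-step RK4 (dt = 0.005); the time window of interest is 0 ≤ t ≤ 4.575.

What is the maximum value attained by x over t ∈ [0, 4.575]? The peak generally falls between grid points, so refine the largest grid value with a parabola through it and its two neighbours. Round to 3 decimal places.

t=0.000: state=(4.600, 4.610, 8.840)
step 1 (dt=0.005): k1=(0.100, -5.217, -3.042), k2=(-0.033, -5.169, -3.080), k3=(-0.028, -5.169, -3.081), k4=(-0.157, -5.120, -3.119); state += dt/6·(k1+2k2+2k3+k4)
t=0.005: state=(4.600, 4.584, 8.825)
t=0.010: state=(4.598, 4.559, 8.809)
t=0.015: state=(4.596, 4.534, 8.793)
continuing one RK4 step at a time; state shown every 40 steps (Δt=0.2):
t=0.200: state=(4.201, 3.997, 7.963)
t=0.400: state=(4.082, 4.169, 7.142)
t=0.600: state=(4.460, 4.711, 7.053)
t=0.800: state=(4.893, 5.028, 7.654)
t=1.000: state=(4.899, 4.780, 8.172)
t=1.200: state=(4.562, 4.391, 8.033)
t=1.400: state=(4.349, 4.322, 7.582)
t=1.600: state=(4.443, 4.547, 7.367)
t=1.800: state=(4.673, 4.774, 7.552)
t=2.000: state=(4.770, 4.758, 7.861)
t=2.200: state=(4.654, 4.569, 7.926)
t=2.400: state=(4.506, 4.459, 7.739)
t=2.600: state=(4.492, 4.521, 7.565)
t=2.800: state=(4.591, 4.649, 7.582)
t=3.000: state=(4.675, 4.692, 7.728)
t=3.200: state=(4.656, 4.623, 7.817)
t=3.400: state=(4.579, 4.544, 7.767)
t=3.600: state=(4.542, 4.542, 7.666)
t=3.800: state=(4.573, 4.599, 7.634)
t=4.000: state=(4.623, 4.642, 7.688)
t=4.200: state=(4.635, 4.627, 7.750)
t=4.400: state=(4.604, 4.585, 7.752)
t=4.575: state=(4.577, 4.567, 7.713)
largest grid value and its neighbours: x(0.895)=4.96182, x(0.900)=4.96204, x(0.905)=4.96191
parabola through these three points peaks at t≈0.901 with x≈4.96204

max x = 4.962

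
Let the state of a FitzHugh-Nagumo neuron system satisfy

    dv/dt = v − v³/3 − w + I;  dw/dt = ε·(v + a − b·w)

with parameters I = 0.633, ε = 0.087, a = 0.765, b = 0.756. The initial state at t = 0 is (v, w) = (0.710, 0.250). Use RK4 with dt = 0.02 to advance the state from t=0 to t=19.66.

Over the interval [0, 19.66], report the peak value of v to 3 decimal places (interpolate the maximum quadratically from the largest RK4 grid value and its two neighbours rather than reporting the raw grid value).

t=0.000: state=(0.710, 0.250)
step 1 (dt=0.02): k1=(0.974, 0.112), k2=(0.977, 0.113), k3=(0.977, 0.113), k4=(0.981, 0.113); state += dt/6·(k1+2k2+2k3+k4)
t=0.020: state=(0.730, 0.252)
t=0.040: state=(0.749, 0.255)
t=0.060: state=(0.769, 0.257)
continuing one RK4 step at a time; state shown every 50 steps (Δt=1):
t=1.000: state=(1.576, 0.399)
t=2.000: state=(1.759, 0.582)
t=3.000: state=(1.708, 0.756)
t=4.000: state=(1.626, 0.912)
t=5.000: state=(1.537, 1.052)
t=6.000: state=(1.442, 1.175)
t=7.000: state=(1.338, 1.281)
t=8.000: state=(1.222, 1.372)
t=9.000: state=(1.084, 1.446)
t=10.000: state=(0.905, 1.503)
t=11.000: state=(0.633, 1.537)
t=12.000: state=(0.096, 1.537)
t=13.000: state=(-1.142, 1.465)
t=14.000: state=(-1.939, 1.296)
t=15.000: state=(-1.953, 1.112)
t=16.000: state=(-1.895, 0.944)
t=17.000: state=(-1.833, 0.791)
t=18.000: state=(-1.772, 0.654)
t=19.000: state=(-1.711, 0.530)
t=19.660: state=(-1.670, 0.455)
largest grid value and its neighbours: v(1.960)=1.75921, v(1.980)=1.75923, v(2.000)=1.75918
parabola through these three points peaks at t≈1.976 with v≈1.75923

max v = 1.759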